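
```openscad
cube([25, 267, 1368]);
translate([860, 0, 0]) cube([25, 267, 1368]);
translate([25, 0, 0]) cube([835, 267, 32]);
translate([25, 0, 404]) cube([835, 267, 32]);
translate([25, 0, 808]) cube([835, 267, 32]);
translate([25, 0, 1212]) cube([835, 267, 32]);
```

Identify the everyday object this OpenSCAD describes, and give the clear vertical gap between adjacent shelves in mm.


A bookshelf. The clear shelf gap is 372 mm.

Two tall side panels with 4 horizontal boards between them — a bookshelf. The first two shelf undersides are at z = 0 and z = 404; with shelf thickness 32, the clear gap is 404 − 0 − 32 = 372 mm.


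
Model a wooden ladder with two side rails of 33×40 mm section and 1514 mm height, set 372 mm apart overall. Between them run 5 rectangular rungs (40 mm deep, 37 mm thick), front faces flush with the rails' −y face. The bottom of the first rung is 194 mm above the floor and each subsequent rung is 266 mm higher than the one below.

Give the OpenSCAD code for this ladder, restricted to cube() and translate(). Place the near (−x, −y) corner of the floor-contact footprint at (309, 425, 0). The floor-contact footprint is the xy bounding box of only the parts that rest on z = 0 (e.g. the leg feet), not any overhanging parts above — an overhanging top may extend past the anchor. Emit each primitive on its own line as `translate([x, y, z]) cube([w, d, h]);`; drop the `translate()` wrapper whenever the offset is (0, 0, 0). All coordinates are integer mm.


translate([309, 425, 0]) cube([33, 40, 1514]);
translate([648, 425, 0]) cube([33, 40, 1514]);
translate([342, 425, 194]) cube([306, 40, 37]);
translate([342, 425, 460]) cube([306, 40, 37]);
translate([342, 425, 726]) cube([306, 40, 37]);
translate([342, 425, 992]) cube([306, 40, 37]);
translate([342, 425, 1258]) cube([306, 40, 37]);


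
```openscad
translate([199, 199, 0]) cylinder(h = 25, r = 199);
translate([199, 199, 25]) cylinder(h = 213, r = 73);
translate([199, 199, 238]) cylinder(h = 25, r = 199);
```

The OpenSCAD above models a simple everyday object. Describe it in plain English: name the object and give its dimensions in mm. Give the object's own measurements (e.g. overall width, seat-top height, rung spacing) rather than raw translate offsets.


A spool: two coaxial disc flanges of radius 199 mm and thickness 25 mm, joined by a core cylinder of radius 73 mm and height 213 mm. The lower flange rests on z = 0 and the three cylinders share a vertical axis.


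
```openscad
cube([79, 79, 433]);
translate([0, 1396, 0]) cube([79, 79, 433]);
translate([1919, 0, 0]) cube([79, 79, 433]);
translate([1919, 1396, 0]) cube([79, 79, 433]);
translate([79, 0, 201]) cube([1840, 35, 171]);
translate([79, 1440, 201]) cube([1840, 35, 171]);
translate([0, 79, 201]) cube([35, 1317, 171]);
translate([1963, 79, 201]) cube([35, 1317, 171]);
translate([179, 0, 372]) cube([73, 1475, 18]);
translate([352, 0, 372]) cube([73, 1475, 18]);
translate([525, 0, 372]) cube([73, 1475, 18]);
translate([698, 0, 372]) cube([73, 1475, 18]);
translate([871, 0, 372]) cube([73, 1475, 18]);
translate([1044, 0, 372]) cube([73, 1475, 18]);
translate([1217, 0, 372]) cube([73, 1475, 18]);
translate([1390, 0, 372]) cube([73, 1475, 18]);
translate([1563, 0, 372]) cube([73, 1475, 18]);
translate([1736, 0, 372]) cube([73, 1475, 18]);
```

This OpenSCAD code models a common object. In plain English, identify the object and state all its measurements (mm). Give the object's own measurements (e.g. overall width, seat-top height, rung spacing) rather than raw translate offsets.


A bed frame 1998 mm long (x) by 1475 mm wide (y). Four 79×79 mm corner posts, 433 mm tall, at the corners of the footprint. Four rails of 35 mm thickness and 171 mm height run between adjacent posts with their undersides at z = 201 mm, their outer faces flush with the outside of the frame (the two x-running rails run between the posts' inner faces; the two y-running rails run between the posts' inner faces). 10 slats, each 73 mm wide (x) and 18 mm thick, lie across the top of the two x-running rails, running the full 1475 mm width of the frame in y; along x they sit between the end posts with a 100 mm gap after the −x posts and between neighbouring slats, leaving 110 mm before the +x posts.


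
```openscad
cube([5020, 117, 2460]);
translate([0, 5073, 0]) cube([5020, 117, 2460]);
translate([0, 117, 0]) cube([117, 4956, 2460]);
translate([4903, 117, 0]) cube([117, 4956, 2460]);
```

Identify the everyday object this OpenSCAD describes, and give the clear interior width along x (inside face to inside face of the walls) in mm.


A house (or room) frame. The interior width is 4786 mm.

Four 2460 mm walls enclosing a rectangle with no floor or roof — a room or house frame. Outside width is 5020 mm and wall thickness is 117 mm, so the interior width is 5020 − 2 × 117 = 4786 mm.


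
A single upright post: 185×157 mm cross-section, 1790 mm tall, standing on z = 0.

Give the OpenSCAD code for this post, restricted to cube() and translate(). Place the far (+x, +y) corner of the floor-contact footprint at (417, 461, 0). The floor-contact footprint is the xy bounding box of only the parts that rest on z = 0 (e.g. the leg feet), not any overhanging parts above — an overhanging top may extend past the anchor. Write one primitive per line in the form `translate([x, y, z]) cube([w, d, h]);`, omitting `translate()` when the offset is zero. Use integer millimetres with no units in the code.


translate([232, 304, 0]) cube([185, 157, 1790]);


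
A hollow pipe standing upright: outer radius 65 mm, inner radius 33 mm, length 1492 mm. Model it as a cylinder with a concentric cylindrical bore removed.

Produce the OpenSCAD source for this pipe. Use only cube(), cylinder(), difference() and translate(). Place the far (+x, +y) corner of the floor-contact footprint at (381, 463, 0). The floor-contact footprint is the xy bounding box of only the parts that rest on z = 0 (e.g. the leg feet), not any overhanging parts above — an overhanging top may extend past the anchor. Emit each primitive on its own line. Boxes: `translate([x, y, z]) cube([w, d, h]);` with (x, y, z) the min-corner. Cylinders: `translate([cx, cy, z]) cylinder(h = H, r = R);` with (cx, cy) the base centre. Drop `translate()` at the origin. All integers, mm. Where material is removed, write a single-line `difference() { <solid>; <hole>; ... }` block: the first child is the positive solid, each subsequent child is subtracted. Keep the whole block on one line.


difference() { translate([316, 398, 0]) cylinder(h = 1492, r = 65); translate([316, 398, 0]) cylinder(h = 1492, r = 33); }


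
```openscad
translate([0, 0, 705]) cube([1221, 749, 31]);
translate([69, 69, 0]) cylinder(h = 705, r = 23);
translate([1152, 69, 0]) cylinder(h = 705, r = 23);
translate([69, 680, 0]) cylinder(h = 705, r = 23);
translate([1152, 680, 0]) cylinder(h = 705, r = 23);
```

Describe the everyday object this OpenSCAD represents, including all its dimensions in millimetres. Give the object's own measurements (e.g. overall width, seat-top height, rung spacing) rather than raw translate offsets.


A rectangular dining table. The top is 1221×749×31 mm with its upper surface at z = 736 mm. It stands on four round legs of 46 mm diameter, each leg's bounding box inset 46 mm from the nearest pair of top edges, running from the floor to the underside of the top.


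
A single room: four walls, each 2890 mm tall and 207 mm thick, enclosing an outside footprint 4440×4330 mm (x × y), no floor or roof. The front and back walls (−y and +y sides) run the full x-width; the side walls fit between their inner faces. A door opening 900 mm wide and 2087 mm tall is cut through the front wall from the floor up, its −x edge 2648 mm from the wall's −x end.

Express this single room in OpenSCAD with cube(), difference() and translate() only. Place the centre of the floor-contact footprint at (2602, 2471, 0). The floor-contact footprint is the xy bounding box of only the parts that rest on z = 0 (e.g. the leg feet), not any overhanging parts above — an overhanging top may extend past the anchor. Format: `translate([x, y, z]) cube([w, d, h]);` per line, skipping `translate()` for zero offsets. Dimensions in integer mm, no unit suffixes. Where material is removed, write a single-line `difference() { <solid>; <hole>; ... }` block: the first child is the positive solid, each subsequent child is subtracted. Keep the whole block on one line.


difference() { translate([382, 306, 0]) cube([4440, 207, 2890]); translate([3030, 306, 0]) cube([900, 207, 2087]); }
translate([382, 4429, 0]) cube([4440, 207, 2890]);
translate([382, 513, 0]) cube([207, 3916, 2890]);
translate([4615, 513, 0]) cube([207, 3916, 2890]);


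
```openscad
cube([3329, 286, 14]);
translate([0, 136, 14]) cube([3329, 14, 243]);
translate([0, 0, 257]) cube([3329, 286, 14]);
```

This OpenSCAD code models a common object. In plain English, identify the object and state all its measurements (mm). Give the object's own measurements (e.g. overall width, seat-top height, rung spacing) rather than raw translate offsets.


An I-beam lying along x, 3329 mm long. Overall section height 271 mm. Two flanges 286 mm wide (y) and 14 mm thick, one on the floor and one at the top; a web 14 mm thick runs between them, centred on the flange width.


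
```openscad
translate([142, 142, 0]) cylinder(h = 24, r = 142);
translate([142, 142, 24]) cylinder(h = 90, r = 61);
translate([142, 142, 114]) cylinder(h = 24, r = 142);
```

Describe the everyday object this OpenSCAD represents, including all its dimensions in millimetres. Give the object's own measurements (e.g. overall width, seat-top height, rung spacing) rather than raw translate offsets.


A spool: two coaxial disc flanges of radius 142 mm and thickness 24 mm, joined by a core cylinder of radius 61 mm and height 90 mm. The lower flange rests on z = 0 and the three cylinders share a vertical axis.


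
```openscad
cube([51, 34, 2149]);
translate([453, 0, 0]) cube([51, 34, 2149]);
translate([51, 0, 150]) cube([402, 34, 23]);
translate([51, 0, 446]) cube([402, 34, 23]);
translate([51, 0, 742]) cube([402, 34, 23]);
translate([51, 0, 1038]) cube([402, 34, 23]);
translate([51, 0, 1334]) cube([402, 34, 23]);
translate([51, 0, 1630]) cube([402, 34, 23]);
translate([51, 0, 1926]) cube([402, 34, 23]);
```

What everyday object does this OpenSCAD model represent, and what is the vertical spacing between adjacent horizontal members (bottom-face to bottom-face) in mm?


A ladder. The rung spacing is 296 mm.

Two tall 51×34 posts with 7 short bars between them — a ladder. Adjacent rungs sit at z = 150 and z = 446, so the spacing is 446 − 150 = 296 mm.


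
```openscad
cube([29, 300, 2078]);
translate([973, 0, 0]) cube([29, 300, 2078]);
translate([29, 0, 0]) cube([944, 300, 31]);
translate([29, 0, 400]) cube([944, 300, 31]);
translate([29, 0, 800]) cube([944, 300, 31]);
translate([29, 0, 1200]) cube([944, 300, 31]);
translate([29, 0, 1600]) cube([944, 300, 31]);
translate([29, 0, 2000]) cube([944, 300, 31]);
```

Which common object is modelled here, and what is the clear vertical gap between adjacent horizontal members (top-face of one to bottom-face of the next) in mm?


A bookshelf. The clear shelf gap is 369 mm.

Two tall side panels with 6 horizontal boards between them — a bookshelf. The first two shelf undersides are at z = 0 and z = 400; with shelf thickness 31, the clear gap is 400 − 0 − 31 = 369 mm.


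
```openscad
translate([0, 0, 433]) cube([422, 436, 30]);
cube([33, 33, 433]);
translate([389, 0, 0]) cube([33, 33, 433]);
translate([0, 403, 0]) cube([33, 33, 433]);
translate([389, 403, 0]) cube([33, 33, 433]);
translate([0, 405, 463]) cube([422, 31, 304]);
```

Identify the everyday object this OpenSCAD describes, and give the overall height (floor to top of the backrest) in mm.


A chair. The overall height is 767 mm.

A slab on four corner posts with a tall panel at the back — a chair. The seat slab sits at z = 433 with thickness 30, and the 304 mm backrest starts at the seat top, so the overall height is 433 + 30 + 304 = 767 mm.


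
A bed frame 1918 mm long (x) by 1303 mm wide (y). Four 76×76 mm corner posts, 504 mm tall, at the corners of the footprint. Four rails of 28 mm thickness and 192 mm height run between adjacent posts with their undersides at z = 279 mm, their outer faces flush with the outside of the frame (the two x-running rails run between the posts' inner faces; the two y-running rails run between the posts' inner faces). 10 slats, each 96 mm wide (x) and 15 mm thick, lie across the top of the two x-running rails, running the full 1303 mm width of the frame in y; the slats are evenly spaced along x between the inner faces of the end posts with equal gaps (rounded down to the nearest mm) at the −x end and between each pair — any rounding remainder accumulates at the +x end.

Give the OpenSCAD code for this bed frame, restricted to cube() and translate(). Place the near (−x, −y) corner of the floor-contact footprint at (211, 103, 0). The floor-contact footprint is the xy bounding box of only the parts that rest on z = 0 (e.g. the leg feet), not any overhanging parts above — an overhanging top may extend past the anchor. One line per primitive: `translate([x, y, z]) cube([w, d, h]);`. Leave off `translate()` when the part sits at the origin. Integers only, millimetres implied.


translate([211, 103, 0]) cube([76, 76, 504]);
translate([211, 1330, 0]) cube([76, 76, 504]);
translate([2053, 103, 0]) cube([76, 76, 504]);
translate([2053, 1330, 0]) cube([76, 76, 504]);
translate([287, 103, 279]) cube([1766, 28, 192]);
translate([287, 1378, 279]) cube([1766, 28, 192]);
translate([211, 179, 279]) cube([28, 1151, 192]);
translate([2101, 179, 279]) cube([28, 1151, 192]);
translate([360, 103, 471]) cube([96, 1303, 15]);
translate([529, 103, 471]) cube([96, 1303, 15]);
translate([698, 103, 471]) cube([96, 1303, 15]);
translate([867, 103, 471]) cube([96, 1303, 15]);
translate([1036, 103, 471]) cube([96, 1303, 15]);
translate([1205, 103, 471]) cube([96, 1303, 15]);
translate([1374, 103, 471]) cube([96, 1303, 15]);
translate([1543, 103, 471]) cube([96, 1303, 15]);
translate([1712, 103, 471]) cube([96, 1303, 15]);
translate([1881, 103, 471]) cube([96, 1303, 15]);


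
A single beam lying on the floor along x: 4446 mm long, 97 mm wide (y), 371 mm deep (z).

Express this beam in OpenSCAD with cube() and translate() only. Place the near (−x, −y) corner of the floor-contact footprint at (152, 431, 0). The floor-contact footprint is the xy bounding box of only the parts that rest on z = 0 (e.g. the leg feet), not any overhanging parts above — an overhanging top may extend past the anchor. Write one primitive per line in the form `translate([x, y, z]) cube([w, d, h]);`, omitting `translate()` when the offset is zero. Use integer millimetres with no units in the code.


translate([152, 431, 0]) cube([4446, 97, 371]);


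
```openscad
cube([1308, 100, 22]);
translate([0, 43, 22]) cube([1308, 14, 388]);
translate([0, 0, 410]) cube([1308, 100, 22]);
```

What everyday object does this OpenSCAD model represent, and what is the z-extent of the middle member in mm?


An I-beam. The web height is 388 mm.

Two wide flanges with a thin centred web — an I-beam. Overall 432 mm minus two 22 mm flanges gives a web of 432 − 2·22 = 388 mm.


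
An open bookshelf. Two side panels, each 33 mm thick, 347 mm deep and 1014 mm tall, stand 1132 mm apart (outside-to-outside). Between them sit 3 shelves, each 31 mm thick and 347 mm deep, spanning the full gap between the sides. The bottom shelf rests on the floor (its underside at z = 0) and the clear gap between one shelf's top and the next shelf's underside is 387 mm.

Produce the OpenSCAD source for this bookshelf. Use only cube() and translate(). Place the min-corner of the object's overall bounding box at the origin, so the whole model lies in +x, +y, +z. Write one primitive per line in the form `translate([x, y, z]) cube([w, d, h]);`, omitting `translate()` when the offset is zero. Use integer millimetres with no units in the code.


cube([33, 347, 1014]);
translate([1099, 0, 0]) cube([33, 347, 1014]);
translate([33, 0, 0]) cube([1066, 347, 31]);
translate([33, 0, 418]) cube([1066, 347, 31]);
translate([33, 0, 836]) cube([1066, 347, 31]);


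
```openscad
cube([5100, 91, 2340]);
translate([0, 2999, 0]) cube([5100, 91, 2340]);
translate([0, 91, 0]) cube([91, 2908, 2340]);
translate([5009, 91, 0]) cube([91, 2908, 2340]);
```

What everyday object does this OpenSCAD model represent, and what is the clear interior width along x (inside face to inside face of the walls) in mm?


A house (or room) frame. The interior width is 4918 mm.

Four 2340 mm walls enclosing a rectangle with no floor or roof — a room or house frame. Outside width is 5100 mm and wall thickness is 91 mm, so the interior width is 5100 − 2 × 91 = 4918 mm.


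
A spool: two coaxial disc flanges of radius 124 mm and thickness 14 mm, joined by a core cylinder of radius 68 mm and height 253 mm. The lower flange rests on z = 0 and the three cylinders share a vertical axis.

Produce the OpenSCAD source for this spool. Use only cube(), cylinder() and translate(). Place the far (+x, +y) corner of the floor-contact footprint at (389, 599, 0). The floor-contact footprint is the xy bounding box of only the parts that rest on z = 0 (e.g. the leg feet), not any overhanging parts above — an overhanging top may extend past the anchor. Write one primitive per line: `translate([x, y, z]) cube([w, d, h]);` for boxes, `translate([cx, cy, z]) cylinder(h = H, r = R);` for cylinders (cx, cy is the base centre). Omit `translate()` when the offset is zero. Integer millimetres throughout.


translate([265, 475, 0]) cylinder(h = 14, r = 124);
translate([265, 475, 14]) cylinder(h = 253, r = 68);
translate([265, 475, 267]) cylinder(h = 14, r = 124);


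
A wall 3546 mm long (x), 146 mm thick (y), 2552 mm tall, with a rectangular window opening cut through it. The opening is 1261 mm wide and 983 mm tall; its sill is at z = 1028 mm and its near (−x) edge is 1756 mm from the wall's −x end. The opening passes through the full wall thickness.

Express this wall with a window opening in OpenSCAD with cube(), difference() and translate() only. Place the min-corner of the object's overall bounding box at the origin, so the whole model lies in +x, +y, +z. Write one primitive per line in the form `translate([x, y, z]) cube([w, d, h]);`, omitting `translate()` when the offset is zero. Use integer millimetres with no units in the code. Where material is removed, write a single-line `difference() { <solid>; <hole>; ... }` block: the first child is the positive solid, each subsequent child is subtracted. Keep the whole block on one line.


difference() { cube([3546, 146, 2552]); translate([1756, 0, 1028]) cube([1261, 146, 983]); }


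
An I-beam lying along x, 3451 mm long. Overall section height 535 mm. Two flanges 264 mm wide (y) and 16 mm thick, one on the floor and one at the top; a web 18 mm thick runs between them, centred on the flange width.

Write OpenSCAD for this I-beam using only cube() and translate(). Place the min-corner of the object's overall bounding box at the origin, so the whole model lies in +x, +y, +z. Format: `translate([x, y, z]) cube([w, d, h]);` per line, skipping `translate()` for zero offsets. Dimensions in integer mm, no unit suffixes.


cube([3451, 264, 16]);
translate([0, 123, 16]) cube([3451, 18, 503]);
translate([0, 0, 519]) cube([3451, 264, 16]);


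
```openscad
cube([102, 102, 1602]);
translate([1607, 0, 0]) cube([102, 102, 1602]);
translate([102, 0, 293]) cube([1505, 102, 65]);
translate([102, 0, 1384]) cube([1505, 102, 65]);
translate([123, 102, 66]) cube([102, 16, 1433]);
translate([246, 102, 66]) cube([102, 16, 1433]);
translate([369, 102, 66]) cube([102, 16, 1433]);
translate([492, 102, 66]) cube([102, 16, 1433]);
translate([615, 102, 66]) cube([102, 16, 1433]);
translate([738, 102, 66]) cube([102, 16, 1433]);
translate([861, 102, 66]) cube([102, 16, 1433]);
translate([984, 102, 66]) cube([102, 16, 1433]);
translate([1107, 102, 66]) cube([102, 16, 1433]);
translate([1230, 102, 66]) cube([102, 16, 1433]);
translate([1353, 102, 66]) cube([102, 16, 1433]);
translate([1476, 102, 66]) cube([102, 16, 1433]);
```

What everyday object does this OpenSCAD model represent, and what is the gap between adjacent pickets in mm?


A fence section. The picket gap is 21 mm.

Two posts, two rails, 12 pickets — a fence section. Span 1505 mm holds 12 pickets of 102 mm with 13 equal gaps: ⌊(1505 − 12·102) / 13⌋ = 21 mm.


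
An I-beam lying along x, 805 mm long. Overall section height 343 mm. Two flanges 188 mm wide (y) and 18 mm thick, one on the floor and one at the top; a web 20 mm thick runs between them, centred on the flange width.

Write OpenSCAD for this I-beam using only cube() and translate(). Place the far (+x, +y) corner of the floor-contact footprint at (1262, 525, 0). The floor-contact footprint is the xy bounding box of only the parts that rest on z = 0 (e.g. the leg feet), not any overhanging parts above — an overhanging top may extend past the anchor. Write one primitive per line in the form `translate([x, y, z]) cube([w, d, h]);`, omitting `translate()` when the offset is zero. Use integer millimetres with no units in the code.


translate([457, 337, 0]) cube([805, 188, 18]);
translate([457, 421, 18]) cube([805, 20, 307]);
translate([457, 337, 325]) cube([805, 188, 18]);


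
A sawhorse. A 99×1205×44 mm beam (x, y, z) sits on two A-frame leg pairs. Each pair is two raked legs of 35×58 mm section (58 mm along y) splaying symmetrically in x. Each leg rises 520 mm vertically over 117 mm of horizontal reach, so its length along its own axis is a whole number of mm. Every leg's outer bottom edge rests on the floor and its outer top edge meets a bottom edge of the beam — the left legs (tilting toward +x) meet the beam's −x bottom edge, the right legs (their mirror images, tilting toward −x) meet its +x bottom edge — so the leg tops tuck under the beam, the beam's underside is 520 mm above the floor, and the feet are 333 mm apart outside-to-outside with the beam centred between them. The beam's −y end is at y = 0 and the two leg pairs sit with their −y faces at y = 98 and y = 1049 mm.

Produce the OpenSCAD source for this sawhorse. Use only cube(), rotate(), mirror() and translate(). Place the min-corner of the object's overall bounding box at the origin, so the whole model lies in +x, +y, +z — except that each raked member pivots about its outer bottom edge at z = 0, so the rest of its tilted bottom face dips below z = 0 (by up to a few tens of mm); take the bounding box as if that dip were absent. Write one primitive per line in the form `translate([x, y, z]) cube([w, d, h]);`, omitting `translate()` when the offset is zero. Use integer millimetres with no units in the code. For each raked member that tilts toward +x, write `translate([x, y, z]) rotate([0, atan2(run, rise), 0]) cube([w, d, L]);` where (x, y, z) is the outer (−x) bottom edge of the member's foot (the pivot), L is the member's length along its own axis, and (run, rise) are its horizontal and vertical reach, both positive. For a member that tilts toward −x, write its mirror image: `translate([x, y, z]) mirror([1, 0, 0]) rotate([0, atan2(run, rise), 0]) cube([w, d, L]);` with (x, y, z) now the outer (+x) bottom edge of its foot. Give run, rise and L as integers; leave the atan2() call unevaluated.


translate([117, 0, 520]) cube([99, 1205, 44]);
translate([0, 98, 0]) rotate([0, atan2(117, 520), 0]) cube([35, 58, 533]);
translate([333, 98, 0]) mirror([1, 0, 0]) rotate([0, atan2(117, 520), 0]) cube([35, 58, 533]);
translate([0, 1049, 0]) rotate([0, atan2(117, 520), 0]) cube([35, 58, 533]);
translate([333, 1049, 0]) mirror([1, 0, 0]) rotate([0, atan2(117, 520), 0]) cube([35, 58, 533]);


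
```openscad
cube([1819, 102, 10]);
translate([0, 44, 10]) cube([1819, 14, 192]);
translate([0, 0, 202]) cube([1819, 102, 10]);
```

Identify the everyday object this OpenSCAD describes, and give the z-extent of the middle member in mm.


An I-beam. The web height is 192 mm.

Two wide flanges with a thin centred web — an I-beam. Overall 212 mm minus two 10 mm flanges gives a web of 212 − 2·10 = 192 mm.


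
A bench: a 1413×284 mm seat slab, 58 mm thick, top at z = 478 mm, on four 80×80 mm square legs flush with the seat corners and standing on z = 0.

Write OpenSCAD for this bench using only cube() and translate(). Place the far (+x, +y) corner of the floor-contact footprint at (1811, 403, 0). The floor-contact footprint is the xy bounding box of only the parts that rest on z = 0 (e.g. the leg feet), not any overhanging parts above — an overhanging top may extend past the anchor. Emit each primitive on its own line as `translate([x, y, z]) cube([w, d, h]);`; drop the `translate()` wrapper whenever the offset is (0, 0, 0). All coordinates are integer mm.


// leg_h = 478 − 58 = 420
translate([398, 119, 420]) cube([1413, 284, 58]);
translate([398, 119, 0]) cube([80, 80, 420]);
translate([398, 323, 0]) cube([80, 80, 420]);
translate([1731, 119, 0]) cube([80, 80, 420]);
translate([1731, 323, 0]) cube([80, 80, 420]);


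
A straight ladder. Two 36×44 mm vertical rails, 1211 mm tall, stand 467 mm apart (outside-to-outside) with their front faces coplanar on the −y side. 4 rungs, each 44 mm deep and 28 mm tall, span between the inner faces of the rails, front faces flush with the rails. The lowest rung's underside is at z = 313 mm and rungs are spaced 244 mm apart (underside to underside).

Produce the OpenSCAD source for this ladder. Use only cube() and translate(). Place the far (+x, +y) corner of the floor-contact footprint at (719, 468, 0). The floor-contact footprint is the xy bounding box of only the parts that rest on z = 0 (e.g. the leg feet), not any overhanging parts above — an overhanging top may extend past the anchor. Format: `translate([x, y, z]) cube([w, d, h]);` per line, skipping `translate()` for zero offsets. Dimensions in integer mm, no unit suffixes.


// rung span = 467 - 2*36 = 395
// rung[k] z = 313 + k*244
translate([252, 424, 0]) cube([36, 44, 1211]);
translate([683, 424, 0]) cube([36, 44, 1211]);
translate([288, 424, 313]) cube([395, 44, 28]);
translate([288, 424, 557]) cube([395, 44, 28]);
translate([288, 424, 801]) cube([395, 44, 28]);
translate([288, 424, 1045]) cube([395, 44, 28]);


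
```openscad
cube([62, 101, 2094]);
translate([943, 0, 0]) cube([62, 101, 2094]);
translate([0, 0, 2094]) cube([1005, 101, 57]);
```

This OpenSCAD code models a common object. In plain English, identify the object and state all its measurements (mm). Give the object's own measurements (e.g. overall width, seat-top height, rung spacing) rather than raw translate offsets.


A door frame. The clear opening is 881 mm wide and 2094 mm high. Two 62 mm wide jambs, 101 mm deep, stand either side of the opening from the floor to the top of the opening. A 57 mm thick head sits across the top of both jambs, spanning the full outside width of the frame.


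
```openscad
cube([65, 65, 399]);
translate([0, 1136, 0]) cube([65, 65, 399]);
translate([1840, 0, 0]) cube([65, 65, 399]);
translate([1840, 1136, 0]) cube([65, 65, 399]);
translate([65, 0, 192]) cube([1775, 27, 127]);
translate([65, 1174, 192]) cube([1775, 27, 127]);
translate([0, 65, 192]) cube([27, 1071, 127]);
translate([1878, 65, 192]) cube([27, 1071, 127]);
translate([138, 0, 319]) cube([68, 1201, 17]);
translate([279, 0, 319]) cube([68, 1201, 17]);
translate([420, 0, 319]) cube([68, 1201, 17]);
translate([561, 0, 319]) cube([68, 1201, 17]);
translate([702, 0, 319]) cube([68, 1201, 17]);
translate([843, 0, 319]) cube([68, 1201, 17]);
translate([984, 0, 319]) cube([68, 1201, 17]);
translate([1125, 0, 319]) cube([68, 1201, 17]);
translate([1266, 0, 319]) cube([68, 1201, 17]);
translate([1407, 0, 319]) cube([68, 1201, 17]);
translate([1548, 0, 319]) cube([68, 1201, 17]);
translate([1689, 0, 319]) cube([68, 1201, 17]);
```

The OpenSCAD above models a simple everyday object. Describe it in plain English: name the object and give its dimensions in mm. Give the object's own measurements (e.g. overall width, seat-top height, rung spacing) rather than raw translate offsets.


A bed frame 1905 mm long (x) by 1201 mm wide (y). Four 65×65 mm corner posts, 399 mm tall, at the corners of the footprint. Four rails of 27 mm thickness and 127 mm height run between adjacent posts with their undersides at z = 192 mm, their outer faces flush with the outside of the frame (the two x-running rails run between the posts' inner faces; the two y-running rails run between the posts' inner faces). 12 slats, each 68 mm wide (x) and 17 mm thick, lie across the top of the two x-running rails, running the full 1201 mm width of the frame in y; along x they sit between the end posts with a 73 mm gap after the −x posts and between neighbouring slats, leaving 83 mm before the +x posts.


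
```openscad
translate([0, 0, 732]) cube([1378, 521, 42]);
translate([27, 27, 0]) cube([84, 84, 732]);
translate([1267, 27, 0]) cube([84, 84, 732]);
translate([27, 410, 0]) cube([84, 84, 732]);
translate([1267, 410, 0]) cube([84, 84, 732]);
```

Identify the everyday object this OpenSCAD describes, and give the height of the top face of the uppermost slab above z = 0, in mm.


A table. The table height is 774 mm.

A 1378×521×42 slab sits at z = 732 on four 84 mm square posts — a table. The top surface is at 732 + 42 = 774 mm.


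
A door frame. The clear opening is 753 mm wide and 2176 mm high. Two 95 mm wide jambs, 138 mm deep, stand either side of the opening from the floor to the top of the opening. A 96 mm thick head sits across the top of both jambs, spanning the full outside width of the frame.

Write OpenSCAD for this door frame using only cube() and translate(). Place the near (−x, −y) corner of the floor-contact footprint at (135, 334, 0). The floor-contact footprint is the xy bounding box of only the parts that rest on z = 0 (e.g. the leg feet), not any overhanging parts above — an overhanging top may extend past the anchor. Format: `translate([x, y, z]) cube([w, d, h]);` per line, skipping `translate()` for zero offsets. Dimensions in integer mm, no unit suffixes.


translate([135, 334, 0]) cube([95, 138, 2176]);
translate([983, 334, 0]) cube([95, 138, 2176]);
translate([135, 334, 2176]) cube([943, 138, 96]);


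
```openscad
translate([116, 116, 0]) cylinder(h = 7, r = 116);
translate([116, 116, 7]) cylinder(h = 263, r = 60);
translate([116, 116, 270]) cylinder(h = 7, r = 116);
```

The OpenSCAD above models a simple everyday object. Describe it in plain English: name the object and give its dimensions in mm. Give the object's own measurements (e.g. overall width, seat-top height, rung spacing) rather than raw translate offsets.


A spool: two coaxial disc flanges of radius 116 mm and thickness 7 mm, joined by a core cylinder of radius 60 mm and height 263 mm. The lower flange rests on z = 0 and the three cylinders share a vertical axis.


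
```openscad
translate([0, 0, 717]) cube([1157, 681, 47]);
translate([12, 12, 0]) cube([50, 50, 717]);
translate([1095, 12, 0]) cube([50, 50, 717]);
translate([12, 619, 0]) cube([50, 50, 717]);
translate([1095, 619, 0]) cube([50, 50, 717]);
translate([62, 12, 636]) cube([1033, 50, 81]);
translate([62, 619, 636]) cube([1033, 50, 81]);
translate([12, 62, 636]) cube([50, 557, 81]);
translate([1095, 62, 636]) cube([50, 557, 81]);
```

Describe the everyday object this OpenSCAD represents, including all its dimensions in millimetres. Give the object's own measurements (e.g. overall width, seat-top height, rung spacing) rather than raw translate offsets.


A table: top 1157 mm (x) × 681 mm (y), 47 mm thick, upper face at z = 764 mm, on four 50×50 mm square legs, each inset 12 mm from the nearest pair of top edges from z = 0 to the bottom of the top. Four apron rails, 50 mm thick and 81 mm tall, run between adjacent legs with their top edges flush with the underside of the top and their outer faces flush with the legs' outer faces.


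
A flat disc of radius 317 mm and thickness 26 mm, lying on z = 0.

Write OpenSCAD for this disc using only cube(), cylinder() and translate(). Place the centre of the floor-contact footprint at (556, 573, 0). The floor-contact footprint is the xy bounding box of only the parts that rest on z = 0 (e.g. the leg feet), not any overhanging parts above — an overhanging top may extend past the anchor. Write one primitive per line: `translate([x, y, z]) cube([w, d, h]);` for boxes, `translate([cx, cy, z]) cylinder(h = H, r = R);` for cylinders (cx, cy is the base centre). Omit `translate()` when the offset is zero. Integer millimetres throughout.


translate([556, 573, 0]) cylinder(h = 26, r = 317);


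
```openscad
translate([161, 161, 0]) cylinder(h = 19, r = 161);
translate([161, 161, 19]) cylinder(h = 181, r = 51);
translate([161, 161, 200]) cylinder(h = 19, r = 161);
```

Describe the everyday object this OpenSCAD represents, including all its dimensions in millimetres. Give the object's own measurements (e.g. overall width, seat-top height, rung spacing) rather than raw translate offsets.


A spool: two coaxial disc flanges of radius 161 mm and thickness 19 mm, joined by a core cylinder of radius 51 mm and height 181 mm. The lower flange rests on z = 0 and the three cylinders share a vertical axis.


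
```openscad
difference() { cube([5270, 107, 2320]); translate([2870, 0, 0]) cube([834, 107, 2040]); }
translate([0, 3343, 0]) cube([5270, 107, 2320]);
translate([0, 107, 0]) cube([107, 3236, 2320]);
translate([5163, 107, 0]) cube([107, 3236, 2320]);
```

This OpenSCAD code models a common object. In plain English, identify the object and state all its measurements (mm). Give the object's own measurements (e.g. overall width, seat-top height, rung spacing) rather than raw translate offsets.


A single room: four walls, each 2320 mm tall and 107 mm thick, enclosing an outside footprint 5270×3450 mm (x × y), no floor or roof. The front and back walls (−y and +y sides) run the full x-width; the side walls fit between their inner faces. A door opening 834 mm wide and 2040 mm tall is cut through the front wall from the floor up, its −x edge 2870 mm from the wall's −x end.


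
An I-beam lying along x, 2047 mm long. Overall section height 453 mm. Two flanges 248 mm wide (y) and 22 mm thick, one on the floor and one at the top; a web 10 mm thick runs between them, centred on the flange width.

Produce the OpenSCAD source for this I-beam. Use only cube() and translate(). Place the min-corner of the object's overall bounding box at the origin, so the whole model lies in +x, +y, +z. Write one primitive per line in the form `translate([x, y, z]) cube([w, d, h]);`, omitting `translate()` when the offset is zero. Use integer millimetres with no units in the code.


cube([2047, 248, 22]);
translate([0, 119, 22]) cube([2047, 10, 409]);
translate([0, 0, 431]) cube([2047, 248, 22]);


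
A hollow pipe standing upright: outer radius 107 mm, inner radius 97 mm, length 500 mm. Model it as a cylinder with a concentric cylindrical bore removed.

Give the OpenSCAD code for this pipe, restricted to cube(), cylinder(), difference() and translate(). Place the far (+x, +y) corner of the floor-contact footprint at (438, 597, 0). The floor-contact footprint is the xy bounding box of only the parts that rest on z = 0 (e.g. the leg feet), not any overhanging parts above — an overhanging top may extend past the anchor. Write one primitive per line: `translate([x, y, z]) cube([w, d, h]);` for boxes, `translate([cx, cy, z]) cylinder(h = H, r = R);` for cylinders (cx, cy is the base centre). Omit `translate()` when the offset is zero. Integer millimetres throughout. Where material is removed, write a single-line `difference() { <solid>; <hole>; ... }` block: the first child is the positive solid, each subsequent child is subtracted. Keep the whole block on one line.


difference() { translate([331, 490, 0]) cylinder(h = 500, r = 107); translate([331, 490, 0]) cylinder(h = 500, r = 97); }


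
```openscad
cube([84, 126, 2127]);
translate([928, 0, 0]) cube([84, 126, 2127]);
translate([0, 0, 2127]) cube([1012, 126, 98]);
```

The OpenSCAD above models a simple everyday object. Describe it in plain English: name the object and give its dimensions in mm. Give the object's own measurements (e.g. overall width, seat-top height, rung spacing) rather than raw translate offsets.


A door frame. The clear opening is 844 mm wide and 2127 mm high. Two 84 mm wide jambs, 126 mm deep, stand either side of the opening from the floor to the top of the opening. A 98 mm thick head sits across the top of both jambs, spanning the full outside width of the frame.


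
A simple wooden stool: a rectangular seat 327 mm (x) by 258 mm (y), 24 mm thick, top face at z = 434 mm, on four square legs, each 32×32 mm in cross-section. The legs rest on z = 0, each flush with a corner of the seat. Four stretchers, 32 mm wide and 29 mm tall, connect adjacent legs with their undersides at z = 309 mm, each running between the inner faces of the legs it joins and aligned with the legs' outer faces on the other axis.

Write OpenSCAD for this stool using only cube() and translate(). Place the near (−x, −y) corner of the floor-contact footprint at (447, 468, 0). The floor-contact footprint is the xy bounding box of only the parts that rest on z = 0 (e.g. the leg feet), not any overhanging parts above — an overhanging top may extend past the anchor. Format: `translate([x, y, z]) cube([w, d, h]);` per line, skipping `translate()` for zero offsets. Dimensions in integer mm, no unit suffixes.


translate([447, 468, 410]) cube([327, 258, 24]);
translate([447, 468, 0]) cube([32, 32, 410]);
translate([742, 468, 0]) cube([32, 32, 410]);
translate([447, 694, 0]) cube([32, 32, 410]);
translate([742, 694, 0]) cube([32, 32, 410]);
translate([479, 468, 309]) cube([263, 32, 29]);
translate([479, 694, 309]) cube([263, 32, 29]);
translate([447, 500, 309]) cube([32, 194, 29]);
translate([742, 500, 309]) cube([32, 194, 29]);


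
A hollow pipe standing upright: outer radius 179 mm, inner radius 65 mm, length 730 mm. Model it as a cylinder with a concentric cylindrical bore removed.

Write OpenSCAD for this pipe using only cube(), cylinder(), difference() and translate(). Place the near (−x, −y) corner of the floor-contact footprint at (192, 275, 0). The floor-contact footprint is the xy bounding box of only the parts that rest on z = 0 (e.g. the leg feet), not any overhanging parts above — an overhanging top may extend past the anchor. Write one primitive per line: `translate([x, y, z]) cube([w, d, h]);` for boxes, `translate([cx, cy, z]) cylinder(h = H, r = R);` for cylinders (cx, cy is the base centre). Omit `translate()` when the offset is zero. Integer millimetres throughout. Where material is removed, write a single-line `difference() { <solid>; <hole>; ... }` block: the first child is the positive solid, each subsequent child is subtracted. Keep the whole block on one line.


difference() { translate([371, 454, 0]) cylinder(h = 730, r = 179); translate([371, 454, 0]) cylinder(h = 730, r = 65); }


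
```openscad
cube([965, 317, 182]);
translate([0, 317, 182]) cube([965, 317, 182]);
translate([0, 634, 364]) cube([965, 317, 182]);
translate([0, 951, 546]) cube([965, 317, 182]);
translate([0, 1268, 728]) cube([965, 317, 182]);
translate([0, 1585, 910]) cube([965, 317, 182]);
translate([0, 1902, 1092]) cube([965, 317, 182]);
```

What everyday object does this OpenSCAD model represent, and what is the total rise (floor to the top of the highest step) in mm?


A staircase. The total rise is 1274 mm.

7 identical blocks, each offset up and back from the previous — a staircase. Each step is 182 mm tall and there are 7 of them, so the total rise is 7 × 182 = 1274 mm.


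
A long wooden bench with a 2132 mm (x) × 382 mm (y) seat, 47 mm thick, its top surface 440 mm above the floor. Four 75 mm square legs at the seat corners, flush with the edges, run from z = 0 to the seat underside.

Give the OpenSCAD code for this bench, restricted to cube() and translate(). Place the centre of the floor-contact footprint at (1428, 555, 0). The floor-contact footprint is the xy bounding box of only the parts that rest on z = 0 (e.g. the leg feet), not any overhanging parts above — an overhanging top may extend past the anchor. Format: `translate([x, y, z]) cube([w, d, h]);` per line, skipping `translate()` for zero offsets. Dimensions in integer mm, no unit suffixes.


translate([362, 364, 393]) cube([2132, 382, 47]);
translate([362, 364, 0]) cube([75, 75, 393]);
translate([362, 671, 0]) cube([75, 75, 393]);
translate([2419, 364, 0]) cube([75, 75, 393]);
translate([2419, 671, 0]) cube([75, 75, 393]);
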